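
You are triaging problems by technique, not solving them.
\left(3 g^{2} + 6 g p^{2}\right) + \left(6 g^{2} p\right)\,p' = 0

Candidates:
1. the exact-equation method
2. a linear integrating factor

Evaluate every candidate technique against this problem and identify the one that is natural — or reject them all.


Diagnosis: the exact-equation method — this form is already the differential of something: the matching mixed partials of 3 g^{2} + 6 g p^{2} and 6 g^{2} p prove it.
- the exact-equation method: applies; the problem has the shape this method handles.
- a linear integrating factor — the unknown enters nonlinearly (through a power, a denominator, or a transcendental function), which the linear integrating-factor recipe cannot absorb as-is — any repair would come from a preliminary substitution, not the factor.


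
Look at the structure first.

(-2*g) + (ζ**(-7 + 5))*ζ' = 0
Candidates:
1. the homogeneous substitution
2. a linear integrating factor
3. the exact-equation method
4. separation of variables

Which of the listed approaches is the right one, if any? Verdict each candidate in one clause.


Verdict: separation of variables — all dependence on the two variables factors apart, the defining separable shape.
- the homogeneous substitution: the slope does not depend on the ratio of the variables alone.
- a linear integrating factor — the unknown enters nonlinearly (through a power, a denominator, or a transcendental function), which the linear integrating-factor recipe cannot absorb as-is — any repair would come from a preliminary substitution, not the factor.
- the exact-equation method: the cross-partial test holds only vacuously — each coefficient lives in its own variable, so the exactness machinery reads no structure the split form does not already show.
- separation of variables: yes, a natural case for it.


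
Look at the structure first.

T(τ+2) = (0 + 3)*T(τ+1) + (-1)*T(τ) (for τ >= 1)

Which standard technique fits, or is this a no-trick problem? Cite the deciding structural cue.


Diagnosis: the characteristic-root method — no index-dependence in the weights and nothing inhomogeneous: classic characteristic-equation setup.


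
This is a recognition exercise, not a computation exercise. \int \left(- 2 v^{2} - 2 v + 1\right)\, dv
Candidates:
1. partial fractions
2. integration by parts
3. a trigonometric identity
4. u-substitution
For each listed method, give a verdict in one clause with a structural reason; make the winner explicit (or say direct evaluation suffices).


Technique: no special technique — every term is a constant multiple of a power of v; term-wise power-rule integration needs no preliminary transformation.
- partial fractions — the expression is not a ratio of polynomials that decomposes further.
- integration by parts: splitting off a factor buys nothing — the integrand integrates directly without parts.
- a trigonometric identity: there is no trigonometric structure at all — the integrand carries no sine or cosine to rewrite.
- u-substitution: no substitution does more than relabel what direct integration already handles.


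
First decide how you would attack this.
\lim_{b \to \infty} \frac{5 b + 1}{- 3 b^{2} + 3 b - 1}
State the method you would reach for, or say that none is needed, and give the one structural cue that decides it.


Method: dominant-term comparison — divide through by the highest power of b; every lower-order term dies and the dominant terms decide the limit. Differentiating the expression as a single quotient would eventually settle it as well; matching dominant growth settles it immediately.


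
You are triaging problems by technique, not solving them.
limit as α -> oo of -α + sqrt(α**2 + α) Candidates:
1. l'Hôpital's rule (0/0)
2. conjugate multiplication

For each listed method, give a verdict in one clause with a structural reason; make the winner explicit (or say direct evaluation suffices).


Verdict: conjugate multiplication — this difference gives up after one conjugate multiplication — the radical structure cancels against its conjugate.
- l'Hôpital's rule (0/0) — no quotient structure at all: the clash is ∞ minus ∞, which rationalizing converts into a tractable ratio.
- conjugate multiplication: applies; the problem has the shape this method handles.


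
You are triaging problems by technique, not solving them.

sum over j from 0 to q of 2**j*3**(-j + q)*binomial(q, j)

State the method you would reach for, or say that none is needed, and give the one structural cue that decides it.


Diagnosis: the binomial theorem — binomial coefficients against complementary powers of 2 and 3: recognize the binomial expansion and resum.


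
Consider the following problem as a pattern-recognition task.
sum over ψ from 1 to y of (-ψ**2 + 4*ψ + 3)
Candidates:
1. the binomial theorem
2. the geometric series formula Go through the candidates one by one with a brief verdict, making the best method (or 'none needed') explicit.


Verdict: no special technique — nothing telescopes and nothing is geometric; polynomial terms in ψ sum term by term.
- the binomial theorem: there is no pair of bases whose matched powers would reassemble into a single binomial power.
- the geometric series formula: there is no constant term-to-term ratio.


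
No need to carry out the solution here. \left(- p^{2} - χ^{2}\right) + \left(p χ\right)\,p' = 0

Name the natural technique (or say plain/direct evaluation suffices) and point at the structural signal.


Diagnosis: the homogeneous substitution — the slope's numerator and denominator share total degree; set v = p/χ and the equation drops to separable form. A Bernoulli rewrite works here as the equation stands — the homogeneous substitution is the more immediate reading.


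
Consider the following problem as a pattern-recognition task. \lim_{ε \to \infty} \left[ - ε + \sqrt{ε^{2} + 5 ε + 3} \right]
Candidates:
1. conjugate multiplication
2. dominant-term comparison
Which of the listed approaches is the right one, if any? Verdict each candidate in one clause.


Verdict: conjugate multiplication — the difference \sqrt{ε^{2} + 5 ε + 3} - ε is an ∞ − ∞ stalemate; its conjugate partner breaks the tie.
- conjugate multiplication: applicable, and directly so.
- dominant-term comparison: this limit is not decided by comparing leading-term growth at infinity.


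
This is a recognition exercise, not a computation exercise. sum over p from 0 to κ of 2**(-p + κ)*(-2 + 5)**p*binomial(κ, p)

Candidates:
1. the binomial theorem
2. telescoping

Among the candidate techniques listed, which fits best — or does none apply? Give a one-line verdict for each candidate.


Diagnosis: the binomial theorem — binomial coefficients against complementary powers of (-2 + 5) and 2: recognize the binomial expansion and resum.
- the binomial theorem — yes, a natural case for it.
- telescoping — the summand is not presented as a shifted difference — a telescoping rewrite may exist, but the displayed structure does not offer one.


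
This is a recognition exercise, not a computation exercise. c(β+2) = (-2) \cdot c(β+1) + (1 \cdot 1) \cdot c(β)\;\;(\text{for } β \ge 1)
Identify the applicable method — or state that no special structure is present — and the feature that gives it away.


Best approach: the characteristic-root method — constant coefficients and linearity mean the ansatz r^β reduces it to solving the characteristic polynomial.


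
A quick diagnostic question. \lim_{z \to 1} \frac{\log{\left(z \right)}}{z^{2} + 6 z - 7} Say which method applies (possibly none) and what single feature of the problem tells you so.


Diagnosis: l'Hôpital's rule (0/0) — both numerator and denominator vanish at 1: the genuine 0/0 indeterminate that l'Hôpital exists for. One could equally expand both pieces locally and compare leading terms; the rule does that in one stroke.


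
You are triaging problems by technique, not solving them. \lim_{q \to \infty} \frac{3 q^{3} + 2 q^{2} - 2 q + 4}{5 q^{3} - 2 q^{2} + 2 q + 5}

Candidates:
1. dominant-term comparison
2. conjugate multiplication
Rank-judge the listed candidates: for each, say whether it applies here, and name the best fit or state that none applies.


Method: dominant-term comparison — divide by the highest power of q present: lower-order terms vanish and the dominant ratio remains.
- dominant-term comparison — yes — fits the structure here.
- conjugate multiplication — rationalization has no target — no divergent radical difference appears.


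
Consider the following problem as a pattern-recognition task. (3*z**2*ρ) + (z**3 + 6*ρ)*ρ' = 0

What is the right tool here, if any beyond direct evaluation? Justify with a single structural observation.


Diagnosis: the exact-equation method — d/dρ of 3*z**2*ρ equals d/dz of z**3 + 6*ρ: the form is a total differential of one potential — integrate it exactly.


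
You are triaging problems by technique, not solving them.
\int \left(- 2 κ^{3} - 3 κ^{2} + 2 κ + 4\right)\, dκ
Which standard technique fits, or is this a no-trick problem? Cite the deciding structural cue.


Diagnosis: no special technique — the integrand is a sum of constant multiples of powers of κ — integrate term by term.


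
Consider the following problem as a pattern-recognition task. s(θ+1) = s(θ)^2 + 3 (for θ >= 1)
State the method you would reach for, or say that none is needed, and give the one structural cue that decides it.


Verdict: no special technique — the unknown sequence enters the update nonlinearly, so no linear method fits the recurrence as written — direct iteration remains.


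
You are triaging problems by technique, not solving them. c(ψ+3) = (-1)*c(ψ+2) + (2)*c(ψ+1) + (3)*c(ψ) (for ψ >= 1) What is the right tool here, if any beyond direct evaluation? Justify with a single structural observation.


Technique: the characteristic-root method — constant coefficients and linearity mean the ansatz r^ψ reduces it to solving the characteristic polynomial.


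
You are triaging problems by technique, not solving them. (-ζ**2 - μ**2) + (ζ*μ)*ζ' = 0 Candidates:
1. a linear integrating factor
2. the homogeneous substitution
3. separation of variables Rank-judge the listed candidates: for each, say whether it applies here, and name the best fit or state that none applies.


Diagnosis: the homogeneous substitution — the slope's numerator and denominator have matching total degree, so it depends only on ζ/μ and the ratio substitution collapses it. A Bernoulli rewrite works here as the equation stands — the homogeneous substitution is the more immediate reading.
- a linear integrating factor — the unknown enters nonlinearly (through a power, a denominator, or a transcendental function), which the linear integrating-factor recipe cannot absorb as-is — any repair would come from a preliminary substitution, not the factor.
- the homogeneous substitution: yes, a natural case for it.
- separation of variables — the two dependences do not factor apart.


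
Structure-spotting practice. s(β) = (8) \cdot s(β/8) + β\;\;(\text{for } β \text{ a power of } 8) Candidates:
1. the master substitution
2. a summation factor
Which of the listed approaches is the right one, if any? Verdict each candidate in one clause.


Diagnosis: the master substitution — the argument shrinks by the factor 8, so measure the index on a logarithmic scale and the recursion becomes a shift.
- the master substitution: yes — fits the structure here.
- a summation factor — a divided-index call is outside the fixed-shift first-order family a summation factor normalizes.


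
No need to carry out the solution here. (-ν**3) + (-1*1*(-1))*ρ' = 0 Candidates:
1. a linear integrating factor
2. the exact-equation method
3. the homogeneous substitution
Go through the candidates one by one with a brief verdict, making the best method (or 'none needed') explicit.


Verdict: no special technique — with ρ absent the equation is not coupled at all: direct integration in ν.
- a linear integrating factor — the linear template holds only trivially here (the unknown is absent, so the coefficient is zero) — the method is not the natural label.
- the exact-equation method: no dependence on the unknown anywhere: exactness is a label without content here.
- the homogeneous substitution — the slope changes under joint rescaling, failing the degree-zero test.


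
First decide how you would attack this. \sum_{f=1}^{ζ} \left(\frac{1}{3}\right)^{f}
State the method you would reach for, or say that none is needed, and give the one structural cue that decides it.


Best approach: the geometric series formula — each summand is the previous one scaled by \frac{1}{3}; that constant multiplier is itself the geometric structure.


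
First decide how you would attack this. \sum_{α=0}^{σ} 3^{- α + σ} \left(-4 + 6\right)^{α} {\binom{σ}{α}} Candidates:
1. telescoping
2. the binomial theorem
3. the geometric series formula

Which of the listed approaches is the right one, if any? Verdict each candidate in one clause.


Technique: the binomial theorem — {\binom{σ}{α}} weighting matched powers of (-4 + 6) and 3 is the expanded form of ((-4 + 6) + 3)^σ — fold it back up.
- telescoping — writing out consecutive terms as given produces no pairwise cancellation.
- the binomial theorem — applicable, and directly so.
- the geometric series formula: dividing successive terms gives an index-dependent quantity, not a constant.


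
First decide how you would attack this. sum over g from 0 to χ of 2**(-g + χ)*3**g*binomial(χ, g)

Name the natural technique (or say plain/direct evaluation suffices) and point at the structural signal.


Technique: the binomial theorem — terms weighting binomial(χ, g) against matched powers of 3 and 2 reassemble into (3 + 2)^χ by the binomial theorem.


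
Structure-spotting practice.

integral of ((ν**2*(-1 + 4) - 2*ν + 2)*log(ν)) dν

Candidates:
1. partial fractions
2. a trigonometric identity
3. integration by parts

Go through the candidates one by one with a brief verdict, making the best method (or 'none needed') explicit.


Diagnosis: integration by parts — with u = log(ν) the logarithm disappears after one differentiation, leaving a power-rule integral.
- partial fractions — there is no rational-function structure to decompose.
- a trigonometric identity: there is no trigonometric structure at all — the integrand carries no sine or cosine to rewrite.
- integration by parts — a fit — the right tool for this form.


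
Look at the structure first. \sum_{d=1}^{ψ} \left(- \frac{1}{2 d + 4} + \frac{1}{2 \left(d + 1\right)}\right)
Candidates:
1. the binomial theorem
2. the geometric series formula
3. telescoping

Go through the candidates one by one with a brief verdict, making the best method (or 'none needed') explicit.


Diagnosis: telescoping — the generic term is a one-step difference of \frac{1}{2 \left(d + 1\right)}, so partial sums shortcut to endpoint evaluation.
- the binomial theorem — there is no pair of bases whose matched powers would reassemble into a single binomial power.
- the geometric series formula — the term-to-term ratio drifts with the index — the one thing the geometric formula cannot absorb.
- telescoping: yes, a natural case for it.


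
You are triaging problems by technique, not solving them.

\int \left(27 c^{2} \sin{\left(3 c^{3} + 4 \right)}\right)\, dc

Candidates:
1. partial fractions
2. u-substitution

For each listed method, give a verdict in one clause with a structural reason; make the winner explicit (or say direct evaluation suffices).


Best approach: u-substitution — everything non-trivial happens through the inner expression 3 c^{3} + 4, and its derivative accounts for the remaining factor up to a constant, so set u = 3 c^{3} + 4.
- partial fractions: the expression is not a ratio of polynomials that decomposes further.
- u-substitution — applicable, and directly so.


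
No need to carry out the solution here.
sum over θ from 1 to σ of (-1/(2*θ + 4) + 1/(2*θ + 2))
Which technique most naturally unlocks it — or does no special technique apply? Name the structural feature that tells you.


Best approach: telescoping — the piece each term subtracts is 1/(2*θ + 2) advanced by one index, and it reappears with a plus sign leading the following term — the sum collapses to its boundary terms.


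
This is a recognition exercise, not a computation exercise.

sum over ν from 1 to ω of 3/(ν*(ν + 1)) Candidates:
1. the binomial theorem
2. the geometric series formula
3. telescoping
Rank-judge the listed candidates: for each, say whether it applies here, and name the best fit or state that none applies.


Method: telescoping — the summand 3/(ν*(ν + 1)) decomposes into fractions whose poles differ by an integer shift — the series collapses.
- the binomial theorem: there is no sum-raised-to-a-power identity hiding in these terms.
- the geometric series formula: no single multiplier carries one term to the next throughout the sum.
- telescoping: a fit — the right tool for this form.


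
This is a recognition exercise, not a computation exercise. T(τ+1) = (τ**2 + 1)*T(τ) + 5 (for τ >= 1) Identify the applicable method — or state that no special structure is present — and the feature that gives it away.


Diagnosis: a summation factor — normalize by the running product of τ**2 + 1: the left side becomes a difference, and differences sum.


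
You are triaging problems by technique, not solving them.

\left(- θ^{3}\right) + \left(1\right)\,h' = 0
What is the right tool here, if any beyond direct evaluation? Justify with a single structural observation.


Verdict: no special technique — the slope is a function of θ alone, so integrate both sides directly.


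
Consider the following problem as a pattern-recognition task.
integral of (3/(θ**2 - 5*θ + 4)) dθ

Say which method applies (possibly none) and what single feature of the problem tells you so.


Method: partial fractions — a proper rational integrand whose denominator splits into simpler factors — decompose into partial fractions first.


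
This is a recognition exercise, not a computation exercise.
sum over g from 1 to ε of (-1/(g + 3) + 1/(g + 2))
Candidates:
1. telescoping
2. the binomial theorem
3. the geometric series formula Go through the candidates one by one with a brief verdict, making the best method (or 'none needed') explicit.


Best approach: telescoping — the generic term is a one-step difference of 1/(g + 2), so partial sums shortcut to endpoint evaluation.
- telescoping — a fit — the right tool for this form.
- the binomial theorem: the terms lack the binomial-coefficient-weighted complementary-power pattern of an expansion.
- the geometric series formula: consecutive terms are not related by a fixed multiplier.


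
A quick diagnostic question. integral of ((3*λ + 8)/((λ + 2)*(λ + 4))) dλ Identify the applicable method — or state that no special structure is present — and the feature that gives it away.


Technique: partial fractions — a proper rational integrand whose denominator splits into simpler factors — decompose into partial fractions first.


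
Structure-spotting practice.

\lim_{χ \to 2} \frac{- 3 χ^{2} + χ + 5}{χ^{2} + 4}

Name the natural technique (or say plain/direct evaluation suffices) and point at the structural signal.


Best approach: no special technique — the expression is continuous at the evaluation point — substitute directly; no indeterminate form appears.


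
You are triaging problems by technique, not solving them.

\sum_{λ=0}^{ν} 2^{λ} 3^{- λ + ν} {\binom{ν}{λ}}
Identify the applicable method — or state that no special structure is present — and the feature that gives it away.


Best approach: the binomial theorem — binomial coefficients against complementary powers of 2 and 3: recognize the binomial expansion and resum.


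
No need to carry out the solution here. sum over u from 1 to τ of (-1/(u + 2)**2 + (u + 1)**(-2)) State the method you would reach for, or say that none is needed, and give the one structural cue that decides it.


Best approach: telescoping — consecutive terms evaluate one function at adjacent indices ((u + 1)**(-2) is its current value): one term's tail is the next term's head, so the chain collapses.


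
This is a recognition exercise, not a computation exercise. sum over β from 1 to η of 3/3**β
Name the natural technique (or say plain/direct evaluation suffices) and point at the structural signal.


Diagnosis: the geometric series formula — consecutive terms stand in a fixed index-free ratio — the geometric sum formula closes it.


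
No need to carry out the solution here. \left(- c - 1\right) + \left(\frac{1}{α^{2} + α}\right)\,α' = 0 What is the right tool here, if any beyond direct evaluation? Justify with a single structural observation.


Technique: separation of variables — all dependence on the two variables factors apart, the defining separable shape. A Bernoulli substitution applies to this equation as given; separation takes the same equation in its displayed form.


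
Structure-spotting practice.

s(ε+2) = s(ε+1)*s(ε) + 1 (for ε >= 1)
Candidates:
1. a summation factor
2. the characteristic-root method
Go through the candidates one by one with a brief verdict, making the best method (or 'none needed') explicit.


Diagnosis: no special technique — the new term depends nonlinearly on the old ones, which disqualifies every superposition-based technique.
- a summation factor — the recursion is nonlinear — outside the first-order linear family a summation factor addresses.
- the characteristic-root method — nonlinearity rules out exponential-mode superposition from the start.


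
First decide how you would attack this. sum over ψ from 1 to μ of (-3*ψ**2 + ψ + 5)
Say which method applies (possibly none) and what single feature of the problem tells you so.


Best approach: no special technique — Faulhaber territory: sum each constant-multiple power of ψ with its closed-form formula, no trick required.


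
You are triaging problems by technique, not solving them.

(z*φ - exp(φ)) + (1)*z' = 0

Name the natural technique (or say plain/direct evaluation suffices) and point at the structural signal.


Method: a linear integrating factor — the unknown enters only to the first power against a nonzero forcing term — the integrating-factor template applies directly.


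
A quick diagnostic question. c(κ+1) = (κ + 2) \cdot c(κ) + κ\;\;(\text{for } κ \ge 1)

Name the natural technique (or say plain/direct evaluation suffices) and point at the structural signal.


Diagnosis: a summation factor — because the multiplier κ + 2 is index-dependent, divide through by its running product and sum the resulting differences.


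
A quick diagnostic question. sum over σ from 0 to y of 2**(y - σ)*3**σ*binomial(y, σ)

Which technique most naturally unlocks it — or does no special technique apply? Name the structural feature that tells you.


Technique: the binomial theorem — binomial coefficients against complementary powers of 3 and 2: recognize the binomial expansion and resum.


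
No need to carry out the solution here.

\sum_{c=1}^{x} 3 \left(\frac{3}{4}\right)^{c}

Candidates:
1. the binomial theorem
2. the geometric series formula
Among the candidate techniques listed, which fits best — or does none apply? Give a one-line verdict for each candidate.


Method: the geometric series formula — each summand is the previous one scaled by \frac{3}{4}; that constant multiplier is itself the geometric structure.
- the binomial theorem — no binomial coefficients pair with matched powers.
- the geometric series formula: applicable, and directly so.


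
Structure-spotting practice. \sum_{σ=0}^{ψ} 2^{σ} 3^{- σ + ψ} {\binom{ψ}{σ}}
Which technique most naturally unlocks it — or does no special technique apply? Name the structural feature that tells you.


Diagnosis: the binomial theorem — the binomial coefficients weight matched powers of 2 and 3, which is exactly the expansion of a binomial power.


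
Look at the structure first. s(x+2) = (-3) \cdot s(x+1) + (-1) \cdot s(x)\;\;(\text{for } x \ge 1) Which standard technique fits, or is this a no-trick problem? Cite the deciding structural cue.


Diagnosis: the characteristic-root method — every coefficient is a fixed number and the forcing is zero — substitute r^x and read off the root equation.


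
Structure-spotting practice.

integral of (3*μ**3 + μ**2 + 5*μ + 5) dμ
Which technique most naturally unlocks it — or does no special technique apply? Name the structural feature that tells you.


Best approach: no special technique — the integrand is a sum of constant multiples of powers of μ — integrate term by term.


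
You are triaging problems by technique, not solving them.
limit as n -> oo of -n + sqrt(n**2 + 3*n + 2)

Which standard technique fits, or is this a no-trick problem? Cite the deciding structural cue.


Technique: conjugate multiplication — an infinity-minus-infinity difference with a surviving radical — multiply by the conjugate to cancel the divergence.


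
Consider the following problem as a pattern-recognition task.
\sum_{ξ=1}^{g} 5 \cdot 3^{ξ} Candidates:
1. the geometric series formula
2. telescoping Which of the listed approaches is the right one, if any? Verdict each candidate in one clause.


Verdict: the geometric series formula — each term is 3 times the previous one, so the geometric-series formula applies directly.
- the geometric series formula: a fit — the right tool for this form.
- telescoping — the summand is not presented as a shifted difference — a telescoping rewrite may exist, but the displayed structure does not offer one.


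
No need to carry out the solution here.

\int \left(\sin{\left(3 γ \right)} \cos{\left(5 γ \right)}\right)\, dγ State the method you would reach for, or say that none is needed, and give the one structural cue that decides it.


Verdict: a trigonometric identity — \sin{\left(3 γ \right)} \cos{\left(5 γ \right)} mixes two frequencies; the product-to-sum identity splits it into single-frequency sinusoids.


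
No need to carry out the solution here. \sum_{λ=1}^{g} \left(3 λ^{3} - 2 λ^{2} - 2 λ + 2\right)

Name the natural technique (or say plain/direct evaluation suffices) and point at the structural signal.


Best approach: no special technique — the sum is polynomial through and through; closed forms for each power of λ finish it directly.


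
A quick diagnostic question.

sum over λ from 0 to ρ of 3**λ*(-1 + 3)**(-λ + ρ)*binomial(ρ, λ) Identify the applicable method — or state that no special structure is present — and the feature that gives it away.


Technique: the binomial theorem — the binomial coefficients weight matched powers of 3 and (-1 + 3), which is exactly the expansion of a binomial power.


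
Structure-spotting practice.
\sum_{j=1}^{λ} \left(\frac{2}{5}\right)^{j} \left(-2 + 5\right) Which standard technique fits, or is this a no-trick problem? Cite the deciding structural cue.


Method: the geometric series formula — the ratio of consecutive terms is the constant \frac{2}{5}, independent of the index — a geometric sum.


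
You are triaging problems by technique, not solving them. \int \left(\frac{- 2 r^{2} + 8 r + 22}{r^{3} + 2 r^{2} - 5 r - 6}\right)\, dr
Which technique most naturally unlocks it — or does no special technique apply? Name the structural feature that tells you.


Technique: partial fractions — rational integrand, reducible denominator r^{3} + 2 r^{2} - 5 r - 6: decompose first, integrate second.


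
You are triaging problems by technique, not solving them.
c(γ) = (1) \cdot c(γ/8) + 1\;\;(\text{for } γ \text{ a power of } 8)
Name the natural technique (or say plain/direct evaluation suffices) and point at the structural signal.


Best approach: the master substitution — the argument shrinks by the factor 8, so measure the index on a logarithmic scale and the recursion becomes a shift.


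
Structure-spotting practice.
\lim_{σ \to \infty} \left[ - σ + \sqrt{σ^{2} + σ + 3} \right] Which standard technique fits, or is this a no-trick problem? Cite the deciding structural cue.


Technique: conjugate multiplication — divergence minus divergence hides a finite answer — expose it by pairing \sqrt{σ^{2} + σ + 3} - σ with its conjugate.


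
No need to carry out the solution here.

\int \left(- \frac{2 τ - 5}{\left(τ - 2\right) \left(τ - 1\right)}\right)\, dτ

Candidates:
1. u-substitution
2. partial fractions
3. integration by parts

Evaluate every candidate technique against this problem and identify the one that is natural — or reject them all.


Method: partial fractions — the bottom factors while the top stays lower-degree — split into simple fractions and integrate piece by piece.
- u-substitution — no subexpression of the integrand serves as a whole-integral substitution inner — individual terms may offer their own, but none carries its derivative as a factor of the full integrand; a working change of variable would have to be constructed from outside the expression.
- partial fractions: yes, a natural case for it.
- integration by parts — there is no nonconstant-polynomial-times-kernel split with an exp, sine, cosine (degree-1 argument), or logarithm partner.


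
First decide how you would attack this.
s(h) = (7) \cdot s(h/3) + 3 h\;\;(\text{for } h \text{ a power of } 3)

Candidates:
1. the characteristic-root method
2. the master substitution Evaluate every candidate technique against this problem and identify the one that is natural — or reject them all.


Method: the master substitution — the argument contracts 3-fold per step: reindex h exponentially and solve the linear recurrence in the new index.
- the characteristic-root method — the recursion divides its index rather than shifting it — outside the constant-shift family the root method covers.
- the master substitution: yes, a natural case for it.


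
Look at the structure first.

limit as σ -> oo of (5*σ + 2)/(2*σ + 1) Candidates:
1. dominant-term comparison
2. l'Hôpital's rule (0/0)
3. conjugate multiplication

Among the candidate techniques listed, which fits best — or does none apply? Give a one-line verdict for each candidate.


Method: dominant-term comparison — as σ grows, only the highest-degree terms matter — compare leading terms and read the limit off.
- dominant-term comparison: yes, a natural case for it.
- l'Hôpital's rule (0/0) — viewed as a single quotient this runs to ∞/∞, not the 0/0 clash this candidate addresses; an at-infinity variant of the rule would resolve it, but comparing leading growth reads the answer without differentiating.
- conjugate multiplication: rationalization has no target — no divergent radical difference appears.


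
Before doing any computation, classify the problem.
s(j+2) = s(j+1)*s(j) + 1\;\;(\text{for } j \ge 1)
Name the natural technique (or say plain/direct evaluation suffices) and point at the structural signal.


Technique: no special technique — the sequence value feeds back through itself nonlinearly — linear superposition fails, and every superposition-based closed form fails with it.


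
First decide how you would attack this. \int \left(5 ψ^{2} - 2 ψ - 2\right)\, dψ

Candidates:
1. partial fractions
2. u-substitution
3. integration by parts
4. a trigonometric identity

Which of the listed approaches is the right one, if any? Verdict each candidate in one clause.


Method: no special technique — the integrand is a sum of constant multiples of powers of ψ — integrate term by term.
- partial fractions: there is no rational-function structure to decompose.
- u-substitution — any workable substitution here is cosmetic — the integrand is already in directly integrable form.
- integration by parts — splitting off a factor buys nothing — the integrand integrates directly without parts.
- a trigonometric identity: no sine or cosine appears, so there is nothing for a trigonometric identity to act on.


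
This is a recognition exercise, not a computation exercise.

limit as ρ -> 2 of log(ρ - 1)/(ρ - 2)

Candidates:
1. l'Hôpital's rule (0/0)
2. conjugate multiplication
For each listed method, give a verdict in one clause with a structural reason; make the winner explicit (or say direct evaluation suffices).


Technique: l'Hôpital's rule (0/0) — numerator and denominator both vanish at 2 — a genuine 0/0 form, which is exactly when l'Hôpital applies. A first-order expansion at the point is an equally standard path; the rule packages it.
- l'Hôpital's rule (0/0): yes — fits the structure here.
- conjugate multiplication — the conjugate move applies to radical differences, which this is not.


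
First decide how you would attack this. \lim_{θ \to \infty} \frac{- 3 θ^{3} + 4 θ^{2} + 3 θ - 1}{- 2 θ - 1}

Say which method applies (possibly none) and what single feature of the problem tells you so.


Best approach: dominant-term comparison — divide by the highest power of θ present: lower-order terms vanish and the dominant ratio remains. Viewed as a single quotient this is an ∞/∞ form — an at-infinity application of l'Hôpital's rule would also resolve it; comparing leading growth reads the answer without differentiating.


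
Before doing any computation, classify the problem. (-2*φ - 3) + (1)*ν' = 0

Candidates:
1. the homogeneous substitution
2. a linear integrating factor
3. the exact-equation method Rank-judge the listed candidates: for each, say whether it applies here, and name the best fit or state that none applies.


Method: no special technique — solved for the derivative, no ν appears — this is antidifferentiation in φ wearing ODE clothing.
- the homogeneous substitution — the slope does not depend on the ratio of the variables alone.
- a linear integrating factor: with the unknown absent the integrating factor is a formality; direct integration is the working structure.
- the exact-equation method: with the unknown absent from both coefficients, the cross-partial test holds emptily — nothing for the exact method to work on.


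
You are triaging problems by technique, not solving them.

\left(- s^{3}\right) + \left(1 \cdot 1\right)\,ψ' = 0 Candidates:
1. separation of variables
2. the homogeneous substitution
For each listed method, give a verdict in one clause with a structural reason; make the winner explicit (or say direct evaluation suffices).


Best approach: no special technique — solved for the derivative, ψ never appears on the right — this is a direct integration in s, not a differential-equations problem at heart.
- separation of variables: with no unknown in the slope, separating variables is a formality — the equation integrates directly.
- the homogeneous substitution — the slope is not a function of the ratio of the variables alone.


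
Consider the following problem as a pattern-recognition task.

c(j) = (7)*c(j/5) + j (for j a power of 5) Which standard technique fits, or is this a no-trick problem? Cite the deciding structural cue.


Technique: the master substitution — recursion at j/5 is multiplicative in the index; logarithmic reindexing via j = 5^m linearizes it.


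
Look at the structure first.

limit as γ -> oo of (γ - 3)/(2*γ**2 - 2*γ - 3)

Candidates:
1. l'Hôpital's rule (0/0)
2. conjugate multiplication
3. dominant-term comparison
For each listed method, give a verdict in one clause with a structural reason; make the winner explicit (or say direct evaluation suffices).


Verdict: dominant-term comparison — as γ grows, only the highest-degree terms matter — compare leading terms and read the limit off.
- l'Hôpital's rule (0/0): no 0/0 form appears: written as one quotient, top and bottom both grow without bound, and the ratio is decided by their leading terms.
- conjugate multiplication: no difference of divergent radicals appears, so rationalizing has nothing to cancel.
- dominant-term comparison — a fit — the right tool for this form.


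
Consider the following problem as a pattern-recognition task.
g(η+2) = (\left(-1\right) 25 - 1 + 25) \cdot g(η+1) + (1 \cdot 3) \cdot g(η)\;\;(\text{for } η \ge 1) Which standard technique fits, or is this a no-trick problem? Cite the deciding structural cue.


Verdict: the characteristic-root method — this is the constant-coefficient homogeneous case — the whole solution in η reduces to a polynomial's roots.


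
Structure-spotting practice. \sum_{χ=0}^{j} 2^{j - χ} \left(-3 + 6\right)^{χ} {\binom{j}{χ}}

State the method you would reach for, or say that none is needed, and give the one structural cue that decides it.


Technique: the binomial theorem — terms weighting {\binom{j}{χ}} against matched powers of (-3 + 6) and 2 reassemble into ((-3 + 6) + 2)^j by the binomial theorem.


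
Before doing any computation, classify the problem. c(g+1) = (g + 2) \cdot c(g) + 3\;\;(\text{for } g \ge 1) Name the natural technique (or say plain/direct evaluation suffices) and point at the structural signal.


Method: a summation factor — because the multiplier g + 2 is index-dependent, divide through by its running product and sum the resulting differences.


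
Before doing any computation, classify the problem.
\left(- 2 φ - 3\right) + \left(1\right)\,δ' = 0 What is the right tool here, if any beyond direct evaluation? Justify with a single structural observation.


Diagnosis: no special technique — solved for the derivative, no δ appears — this is antidifferentiation in φ wearing ODE clothing.


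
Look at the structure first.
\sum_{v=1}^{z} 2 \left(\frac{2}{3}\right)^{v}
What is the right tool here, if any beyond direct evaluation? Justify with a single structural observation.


Verdict: the geometric series formula — each summand is the previous one scaled by \frac{2}{3}; that constant multiplier is itself the geometric structure.


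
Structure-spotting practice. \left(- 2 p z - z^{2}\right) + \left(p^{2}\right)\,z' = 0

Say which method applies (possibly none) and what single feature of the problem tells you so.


Technique: the homogeneous substitution — the slope is degree-zero homogeneous: the ratio substitution v = z/p collapses it. A Bernoulli substitution is a fair alternative on this equation directly; the homogeneous reading takes it as given.


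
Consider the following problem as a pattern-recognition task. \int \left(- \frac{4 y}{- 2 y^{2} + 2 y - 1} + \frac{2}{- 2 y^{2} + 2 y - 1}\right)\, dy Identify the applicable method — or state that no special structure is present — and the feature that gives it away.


Technique: u-substitution — collected, the integrand has one factor that is, up to a constant, the derivative of an inner expression the rest depends on — substitute for that inner expression.


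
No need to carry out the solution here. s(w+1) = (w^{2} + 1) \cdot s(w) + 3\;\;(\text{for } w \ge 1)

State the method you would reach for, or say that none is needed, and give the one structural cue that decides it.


Verdict: a summation factor — it is first-order linear but the coefficient w^{2} + 1 depends on the index, so multiply through by a summation factor to telescope it.


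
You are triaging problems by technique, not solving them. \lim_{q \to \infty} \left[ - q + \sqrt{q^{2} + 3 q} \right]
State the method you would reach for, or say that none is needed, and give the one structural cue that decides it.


Verdict: conjugate multiplication — an infinity-minus-infinity difference with a surviving radical — multiply by the conjugate to cancel the divergence.
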